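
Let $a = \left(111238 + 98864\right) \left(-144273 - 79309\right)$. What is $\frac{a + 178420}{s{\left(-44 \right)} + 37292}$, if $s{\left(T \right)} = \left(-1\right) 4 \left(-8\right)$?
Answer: $- \frac{11743711736}{9331} \approx -1.2586 \cdot 10^{6}$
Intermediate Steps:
$a = -46975025364$ ($a = 210102 \left(-223582\right) = -46975025364$)
$s{\left(T \right)} = 32$ ($s{\left(T \right)} = \left(-4\right) \left(-8\right) = 32$)
$\frac{a + 178420}{s{\left(-44 \right)} + 37292} = \frac{-46975025364 + 178420}{32 + 37292} = - \frac{46974846944}{37324} = \left(-46974846944\right) \frac{1}{37324} = - \frac{11743711736}{9331}$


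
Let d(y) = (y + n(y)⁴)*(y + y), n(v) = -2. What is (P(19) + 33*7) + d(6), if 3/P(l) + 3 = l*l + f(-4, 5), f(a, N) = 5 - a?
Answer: 181668/367 ≈ 495.01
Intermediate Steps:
d(y) = 2*y*(16 + y) (d(y) = (y + (-2)⁴)*(y + y) = (y + 16)*(2*y) = (16 + y)*(2*y) = 2*y*(16 + y))
P(l) = 3/(6 + l²) (P(l) = 3/(-3 + (l*l + (5 - 1*(-4)))) = 3/(-3 + (l² + (5 + 4))) = 3/(-3 + (l² + 9)) = 3/(-3 + (9 + l²)) = 3/(6 + l²))
(P(19) + 33*7) + d(6) = (3/(6 + 19²) + 33*7) + 2*6*(16 + 6) = (3/(6 + 361) + 231) + 2*6*22 = (3/367 + 231) + 264 = 84780/367 + 264 = 181668/367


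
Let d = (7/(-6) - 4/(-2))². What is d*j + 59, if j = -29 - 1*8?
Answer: 1199/36 ≈ 33.306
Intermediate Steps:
j = -37 (j = -29 - 8 = -37)
d = 25/36 (d = (7*(-⅙) - 4*(-½))² = (-7/6 + 2)² = (⅚)² = 25/36 ≈ 0.69444)
d*j + 59 = (25/36)*(-37) + 59 = -925/36 + 59 = 1199/36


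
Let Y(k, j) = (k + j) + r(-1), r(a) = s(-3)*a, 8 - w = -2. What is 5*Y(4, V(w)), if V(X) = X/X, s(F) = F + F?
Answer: 55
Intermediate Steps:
w = 10 (w = 8 - 1*(-2) = 8 + 2 = 10)
s(F) = 2*F
V(X) = 1
r(a) = -6*a (r(a) = (2*(-3))*a = -6*a)
Y(k, j) = 6 + j + k (Y(k, j) = (k + j) - 6*(-1) = (j + k) + 6 = 6 + j + k)
5*Y(4, V(w)) = 5*(6 + 1 + 4) = 5*11 = 55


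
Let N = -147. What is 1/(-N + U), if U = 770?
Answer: 1/917 ≈ 0.0010905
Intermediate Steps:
1/(-N + U) = 1/(-1*(-147) + 770) = 1/(147 + 770) = 1/917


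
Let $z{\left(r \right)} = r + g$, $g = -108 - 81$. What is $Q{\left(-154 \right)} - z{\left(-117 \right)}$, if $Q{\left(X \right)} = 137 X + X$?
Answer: $-20946$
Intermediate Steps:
$Q{\left(X \right)} = 138 X$
$g = -189$ ($g = -108 - 81 = -189$)
$z{\left(r \right)} = -189 + r$ ($z{\left(r \right)} = r - 189 = -189 + r$)
$Q{\left(-154 \right)} - z{\left(-117 \right)} = 138 \left(-154\right) - \left(-189 - 117\right) = -21252 - -306 = -21252 + 306 = -20946$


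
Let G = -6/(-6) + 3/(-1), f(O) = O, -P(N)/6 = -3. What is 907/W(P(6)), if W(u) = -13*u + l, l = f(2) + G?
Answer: -907/234 ≈ -3.8761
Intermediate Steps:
P(N) = 18 (P(N) = -6*(-3) = 18)
G = -2 (G = -6*(-1/6) + 3*(-1) = 1 - 3 = -2)
l = 0 (l = 2 - 2 = 0)
W(u) = -13*u (W(u) = -13*u + 0 = -13*u)
907/W(P(6)) = 907/((-13*18)) = 907/(-234) = 907*(-1/234) = -907/234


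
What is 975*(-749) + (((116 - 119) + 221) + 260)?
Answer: -729797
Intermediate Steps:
975*(-749) + (((116 - 119) + 221) + 260) = -730275 + ((-3 + 221) + 260) = -730275 + (218 + 260) = -730275 + 478 = -729797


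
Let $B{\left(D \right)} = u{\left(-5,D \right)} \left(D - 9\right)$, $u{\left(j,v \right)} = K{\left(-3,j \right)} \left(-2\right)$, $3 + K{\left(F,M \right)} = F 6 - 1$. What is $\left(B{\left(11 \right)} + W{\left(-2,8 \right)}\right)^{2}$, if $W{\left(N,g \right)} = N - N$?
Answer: $7744$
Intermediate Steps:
$K{\left(F,M \right)} = -4 + 6 F$ ($K{\left(F,M \right)} = -3 + \left(F 6 - 1\right) = -3 + \left(6 F - 1\right) = -3 + \left(-1 + 6 F\right) = -4 + 6 F$)
$u{\left(j,v \right)} = 44$ ($u{\left(j,v \right)} = \left(-4 + 6 \left(-3\right)\right) \left(-2\right) = \left(-4 - 18\right) \left(-2\right) = \left(-22\right) \left(-2\right) = 44$)
$W{\left(N,g \right)} = 0$
$B{\left(D \right)} = -396 + 44 D$ ($B{\left(D \right)} = 44 \left(D - 9\right) = 44 \left(-9 + D\right) = -396 + 44 D$)
$\left(B{\left(11 \right)} + W{\left(-2,8 \right)}\right)^{2} = \left(\left(-396 + 44 \cdot 11\right) + 0\right)^{2} = \left(\left(-396 + 484\right) + 0\right)^{2} = \left(88 + 0\right)^{2} = 88^{2} = 7744$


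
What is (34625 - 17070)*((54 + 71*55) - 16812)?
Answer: -225634415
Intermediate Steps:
(34625 - 17070)*((54 + 71*55) - 16812) = 17555*((54 + 3905) - 16812) = 17555*(3959 - 16812) = 17555*(-12853) = -225634415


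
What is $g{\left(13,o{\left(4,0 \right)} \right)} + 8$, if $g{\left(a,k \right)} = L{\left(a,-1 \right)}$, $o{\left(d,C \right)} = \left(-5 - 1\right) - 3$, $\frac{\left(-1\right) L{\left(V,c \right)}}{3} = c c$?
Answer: $5$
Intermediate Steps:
$L{\left(V,c \right)} = - 3 c^{2}$ ($L{\left(V,c \right)} = - 3 c c = - 3 c^{2}$)
$o{\left(d,C \right)} = -9$ ($o{\left(d,C \right)} = -6 - 3 = -9$)
$g{\left(a,k \right)} = -3$ ($g{\left(a,k \right)} = - 3 \left(-1\right)^{2} = \left(-3\right) 1 = -3$)
$g{\left(13,o{\left(4,0 \right)} \right)} + 8 = -3 + 8 = 5$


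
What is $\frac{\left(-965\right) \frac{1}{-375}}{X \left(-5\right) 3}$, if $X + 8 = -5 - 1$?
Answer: $\frac{193}{15750} \approx 0.012254$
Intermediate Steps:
$X = -14$ ($X = -8 - 6 = -14$)
$\frac{\left(-965\right) \frac{1}{-375}}{X \left(-5\right) 3} = \frac{\left(-965\right) \frac{1}{-375}}{\left(-14\right) \left(-5\right) 3} = \frac{\left(-965\right) \left(- \frac{1}{375}\right)}{70 \cdot 3} = \frac{193}{75 \cdot 210} = \frac{193}{75} \cdot \frac{1}{210} = \frac{193}{15750}$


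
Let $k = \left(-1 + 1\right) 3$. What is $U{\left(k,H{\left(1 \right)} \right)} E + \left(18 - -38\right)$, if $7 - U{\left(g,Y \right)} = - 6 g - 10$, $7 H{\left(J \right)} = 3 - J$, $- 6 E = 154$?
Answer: $- \frac{1141}{3} \approx -380.33$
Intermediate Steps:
$E = - \frac{77}{3}$ ($E = \left(- \frac{1}{6}\right) 154 = - \frac{77}{3} \approx -25.667$)
$H{\left(J \right)} = \frac{3}{7} - \frac{J}{7}$ ($H{\left(J \right)} = \frac{3 - J}{7} = \frac{3}{7} - \frac{J}{7}$)
$k = 0$ ($k = 0 \cdot 3 = 0$)
$U{\left(g,Y \right)} = 17 + 6 g$ ($U{\left(g,Y \right)} = 7 - \left(- 6 g - 10\right) = 7 - \left(-10 - 6 g\right) = 7 + \left(10 + 6 g\right) = 17 + 6 g$)
$U{\left(k,H{\left(1 \right)} \right)} E + \left(18 - -38\right) = \left(17 + 6 \cdot 0\right) \left(- \frac{77}{3}\right) + \left(18 - -38\right) = \left(17 + 0\right) \left(- \frac{77}{3}\right) + \left(18 + 38\right) = 17 \left(- \frac{77}{3}\right) + 56 = - \frac{1309}{3} + 56 = - \frac{1141}{3}$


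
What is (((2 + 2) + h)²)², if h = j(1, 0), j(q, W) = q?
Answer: 625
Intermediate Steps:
h = 1
(((2 + 2) + h)²)² = (((2 + 2) + 1)²)² = ((4 + 1)²)² = (5²)² = 25² = 625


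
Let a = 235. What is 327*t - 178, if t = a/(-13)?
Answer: -79159/13 ≈ -6089.2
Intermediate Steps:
t = -235/13 (t = 235/(-13) = 235*(-1/13) = -235/13 ≈ -18.077)
327*t - 178 = 327*(-235/13) - 178 = -76845/13 - 178 = -79159/13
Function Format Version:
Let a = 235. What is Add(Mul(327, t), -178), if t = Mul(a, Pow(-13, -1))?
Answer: Rational(-79159, 13) ≈ -6089.2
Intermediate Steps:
t = Rational(-235, 13) (t = Mul(235, Pow(-13, -1)) = Mul(235, Rational(-1, 13)) = Rational(-235, 13) ≈ -18.077)
Add(Mul(327, t), -178) = Add(Mul(327, Rational(-235, 13)), -178) = Add(Rational(-76845, 13), -178) = Rational(-79159, 13)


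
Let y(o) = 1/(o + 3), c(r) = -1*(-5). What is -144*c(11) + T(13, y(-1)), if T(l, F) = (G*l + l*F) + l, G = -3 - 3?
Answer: -1557/2 ≈ -778.50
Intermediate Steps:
c(r) = 5
G = -6
y(o) = 1/(3 + o)
T(l, F) = -5*l + F*l (T(l, F) = (-6*l + l*F) + l = (-6*l + F*l) + l = -5*l + F*l)
-144*c(11) + T(13, y(-1)) = -144*5 + 13*(-5 + 1/(3 - 1)) = -720 + 13*(-5 + 1/2) = -720 + 13*(-9/2) = -720 - 117/2 = -1557/2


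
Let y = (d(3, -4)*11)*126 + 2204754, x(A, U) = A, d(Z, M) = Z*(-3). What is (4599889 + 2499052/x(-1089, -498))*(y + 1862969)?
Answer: 1845794533457471/99 ≈ 1.8644e+13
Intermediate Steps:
d(Z, M) = -3*Z
y = 2192280 (y = (-3*3*11)*126 + 2204754 = -9*11*126 + 2204754 = -99*126 + 2204754 = -12474 + 2204754 = 2192280)
(4599889 + 2499052/x(-1089, -498))*(y + 1862969) = (4599889 + 2499052/(-1089))*(2192280 + 1862969) = (4599889 + 2499052*(-1/1089))*4055249 = (4599889 - 2499052/1089)*4055249 = (5006780069/1089)*4055249 = 1845794533457471/99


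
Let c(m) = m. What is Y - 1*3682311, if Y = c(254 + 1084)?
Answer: -3680973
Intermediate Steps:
Y = 1338 (Y = 254 + 1084 = 1338)
Y - 1*3682311 = 1338 - 1*3682311 = 1338 - 3682311 = -3680973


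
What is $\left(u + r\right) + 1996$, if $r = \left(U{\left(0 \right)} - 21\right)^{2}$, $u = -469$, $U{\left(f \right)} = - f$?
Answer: $1968$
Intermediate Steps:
$r = 441$ ($r = \left(\left(-1\right) 0 - 21\right)^{2} = \left(0 - 21\right)^{2} = \left(-21\right)^{2} = 441$)
$\left(u + r\right) + 1996 = \left(-469 + 441\right) + 1996 = -28 + 1996 = 1968$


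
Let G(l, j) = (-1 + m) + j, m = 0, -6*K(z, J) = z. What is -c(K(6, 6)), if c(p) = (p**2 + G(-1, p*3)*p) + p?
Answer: -4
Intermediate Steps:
K(z, J) = -z/6
G(l, j) = -1 + j (G(l, j) = (-1 + 0) + j = -1 + j)
c(p) = p + p**2 + p*(-1 + 3*p) (c(p) = (p**2 + (-1 + p*3)*p) + p = (p**2 + (-1 + 3*p)*p) + p = (p**2 + p*(-1 + 3*p)) + p = p + p**2 + p*(-1 + 3*p))
-c(K(6, 6)) = -4*(-1/6*6)**2 = -4*(-1)**2 = -4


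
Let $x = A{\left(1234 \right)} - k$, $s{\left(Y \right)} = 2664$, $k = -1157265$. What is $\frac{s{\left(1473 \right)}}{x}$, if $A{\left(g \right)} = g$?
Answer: $\frac{2664}{1158499} \approx 0.0022995$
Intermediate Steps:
$x = 1158499$ ($x = 1234 - -1157265 = 1234 + 1157265 = 1158499$)
$\frac{s{\left(1473 \right)}}{x} = \frac{2664}{1158499}$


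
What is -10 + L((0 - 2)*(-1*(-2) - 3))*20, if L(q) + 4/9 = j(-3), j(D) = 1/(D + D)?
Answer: -200/9 ≈ -22.222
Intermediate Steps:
j(D) = 1/(2*D)
L(q) = -11/18 (L(q) = -4/9 + (½)/(-3) = -4/9 + (½)*(-⅓) = -4/9 - ⅙ = -11/18)
-10 + L((0 - 2)*(-1*(-2) - 3))*20 = -10 - 11/18*20 = -10 - 110/9 = -200/9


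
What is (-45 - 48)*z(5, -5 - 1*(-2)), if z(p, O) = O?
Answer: 279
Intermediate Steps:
(-45 - 48)*z(5, -5 - 1*(-2)) = (-45 - 48)*(-5 - 1*(-2)) = -93*(-5 + 2) = -93*(-3) = 279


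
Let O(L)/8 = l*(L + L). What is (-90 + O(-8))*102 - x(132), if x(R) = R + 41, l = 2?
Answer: -35465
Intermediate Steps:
x(R) = 41 + R
O(L) = 32*L (O(L) = 8*(2*(L + L)) = 8*(2*(2*L)) = 8*(4*L) = 32*L)
(-90 + O(-8))*102 - x(132) = (-90 + 32*(-8))*102 - (41 + 132) = (-90 - 256)*102 - 1*173 = -346*102 - 173 = -35292 - 173 = -35465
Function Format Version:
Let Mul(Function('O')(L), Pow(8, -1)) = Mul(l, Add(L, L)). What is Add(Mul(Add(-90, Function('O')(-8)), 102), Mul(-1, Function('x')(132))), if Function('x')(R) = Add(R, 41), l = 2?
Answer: -35465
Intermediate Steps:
Function('x')(R) = Add(41, R)
Function('O')(L) = Mul(32, L) (Function('O')(L) = Mul(8, Mul(2, Add(L, L))) = Mul(8, Mul(2, Mul(2, L))) = Mul(8, Mul(4, L)) = Mul(32, L))
Add(Mul(Add(-90, Function('O')(-8)), 102), Mul(-1, Function('x')(132))) = Add(Mul(Add(-90, Mul(32, -8)), 102), Mul(-1, Add(41, 132))) = Add(Mul(Add(-90, -256), 102), Mul(-1, 173)) = Add(Mul(-346, 102), -173) = Add(-35292, -173) = -35465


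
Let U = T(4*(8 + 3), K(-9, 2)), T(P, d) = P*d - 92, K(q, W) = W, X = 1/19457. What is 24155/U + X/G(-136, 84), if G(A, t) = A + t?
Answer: -1527447464/252941 ≈ -6038.8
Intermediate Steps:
X = 1/19457 ≈ 5.1395e-5
T(P, d) = -92 + P*d
U = -4 (U = -92 + (4*(8 + 3))*2 = -92 + (4*11)*2 = -92 + 44*2 = -92 + 88 = -4)
24155/U + X/G(-136, 84) = 24155/(-4) + 1/(19457*(-136 + 84)) = 24155*(-¼) + (1/19457)/(-52) = -24155/4 + (1/19457)*(-1/52) = -24155/4 - 1/1011764 = -1527447464/252941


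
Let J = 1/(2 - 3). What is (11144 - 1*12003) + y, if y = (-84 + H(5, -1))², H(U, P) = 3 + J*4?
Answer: 6366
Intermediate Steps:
J = -1 (J = 1/(-1) = -1)
H(U, P) = -1 (H(U, P) = 3 - 1*4 = 3 - 4 = -1)
y = 7225 (y = (-84 - 1)² = (-85)² = 7225)
(11144 - 1*12003) + y = (11144 - 1*12003) + 7225 = (11144 - 12003) + 7225 = -859 + 7225 = 6366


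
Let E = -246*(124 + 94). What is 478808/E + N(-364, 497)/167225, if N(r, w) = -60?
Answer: -4003594274/448397115 ≈ -8.9287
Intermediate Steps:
E = -53628 (E = -246*218 = -53628)
478808/E + N(-364, 497)/167225 = 478808/(-53628) - 60/167225 = 478808*(-1/53628) - 60*1/167225 = -119702/13407 - 12/33445 = -4003594274/448397115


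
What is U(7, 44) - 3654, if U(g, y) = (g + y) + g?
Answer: -3596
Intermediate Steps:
U(g, y) = y + 2*g
U(7, 44) - 3654 = (44 + 2*7) - 3654 = (44 + 14) - 3654 = 58 - 3654 = -3596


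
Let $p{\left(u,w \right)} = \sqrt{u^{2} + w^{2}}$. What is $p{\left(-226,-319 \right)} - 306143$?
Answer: $-306143 + \sqrt{152837} \approx -3.0575 \cdot 10^{5}$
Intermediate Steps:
$p{\left(-226,-319 \right)} - 306143 = \sqrt{\left(-226\right)^{2} + \left(-319\right)^{2}} - 306143 = \sqrt{51076 + 101761} - 306143 = \sqrt{152837} - 306143 = -306143 + \sqrt{152837}$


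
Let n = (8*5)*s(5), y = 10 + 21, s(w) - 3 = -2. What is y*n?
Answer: 1240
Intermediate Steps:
s(w) = 1 (s(w) = 3 - 2 = 1)
y = 31
n = 40 (n = (8*5)*1 = 40*1 = 40)
y*n = 31*40 = 1240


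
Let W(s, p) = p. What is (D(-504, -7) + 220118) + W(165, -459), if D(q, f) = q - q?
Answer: 219659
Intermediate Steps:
D(q, f) = 0
(D(-504, -7) + 220118) + W(165, -459) = (0 + 220118) - 459 = 220118 - 459 = 219659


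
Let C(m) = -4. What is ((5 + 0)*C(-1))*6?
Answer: -120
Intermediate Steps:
((5 + 0)*C(-1))*6 = ((5 + 0)*(-4))*6 = (5*(-4))*6 = -20*6 = -120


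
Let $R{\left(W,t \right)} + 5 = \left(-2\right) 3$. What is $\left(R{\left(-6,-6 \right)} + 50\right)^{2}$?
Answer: $1521$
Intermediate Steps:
$R{\left(W,t \right)} = -11$ ($R{\left(W,t \right)} = -5 - 6 = -11$)
$\left(R{\left(-6,-6 \right)} + 50\right)^{2} = \left(-11 + 50\right)^{2} = 39^{2} = 1521$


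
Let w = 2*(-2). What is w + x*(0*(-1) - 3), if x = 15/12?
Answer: -31/4 ≈ -7.7500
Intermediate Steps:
x = 5/4 (x = 15*(1/12) = 5/4 ≈ 1.2500)
w = -4
w + x*(0*(-1) - 3) = -4 + 5*(0*(-1) - 3)/4 = -4 + 5*(0 - 3)/4 = -4 + (5/4)*(-3) = -4 - 15/4 = -31/4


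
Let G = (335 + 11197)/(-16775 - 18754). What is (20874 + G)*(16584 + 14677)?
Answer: 7727936088818/11843 ≈ 6.5253e+8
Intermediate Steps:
G = -3844/11843 (G = 11532/(-35529) = 11532*(-1/35529) = -3844/11843 ≈ -0.32458)
(20874 + G)*(16584 + 14677) = (20874 - 3844/11843)*(16584 + 14677) = (247206938/11843)*31261 = 7727936088818/11843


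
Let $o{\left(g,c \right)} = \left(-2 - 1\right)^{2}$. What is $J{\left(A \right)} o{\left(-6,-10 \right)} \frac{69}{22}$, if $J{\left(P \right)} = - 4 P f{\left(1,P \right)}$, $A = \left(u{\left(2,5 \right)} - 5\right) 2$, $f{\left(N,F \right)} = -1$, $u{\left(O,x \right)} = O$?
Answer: $- \frac{7452}{11} \approx -677.45$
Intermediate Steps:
$o{\left(g,c \right)} = 9$ ($o{\left(g,c \right)} = \left(-3\right)^{2} = 9$)
$A = -6$ ($A = \left(2 - 5\right) 2 = \left(-3\right) 2 = -6$)
$J{\left(P \right)} = 4 P$ ($J{\left(P \right)} = - 4 P \left(-1\right) = 4 P$)
$J{\left(A \right)} o{\left(-6,-10 \right)} \frac{69}{22} = 4 \left(-6\right) 9 \cdot \frac{69}{22} = \left(-24\right) 9 \cdot 69 \cdot \frac{1}{22} = \left(-216\right) \frac{69}{22} = - \frac{7452}{11}$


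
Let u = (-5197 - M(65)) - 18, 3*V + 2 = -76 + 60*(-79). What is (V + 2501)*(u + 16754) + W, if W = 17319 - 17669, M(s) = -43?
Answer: 10365540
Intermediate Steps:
W = -350
V = -1606 (V = -⅔ + (-76 + 60*(-79))/3 = -⅔ + (-76 - 4740)/3 = -⅔ + (⅓)*(-4816) = -⅔ - 4816/3 = -1606)
u = -5172 (u = (-5197 - 1*(-43)) - 18 = (-5197 + 43) - 18 = -5154 - 18 = -5172)
(V + 2501)*(u + 16754) + W = (-1606 + 2501)*(-5172 + 16754) - 350 = 895*11582 - 350 = 10365890 - 350 = 10365540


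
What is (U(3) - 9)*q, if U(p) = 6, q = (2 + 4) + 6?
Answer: -36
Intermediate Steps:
q = 12 (q = 6 + 6 = 12)
(U(3) - 9)*q = (6 - 9)*12 = -3*12 = -36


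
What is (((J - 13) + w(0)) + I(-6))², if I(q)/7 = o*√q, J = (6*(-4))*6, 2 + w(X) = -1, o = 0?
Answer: 25600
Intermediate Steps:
w(X) = -3 (w(X) = -2 - 1 = -3)
J = -144 (J = -24*6 = -144)
I(q) = 0 (I(q) = 7*(0*√q) = 7*0 = 0)
(((J - 13) + w(0)) + I(-6))² = (((-144 - 13) - 3) + 0)² = ((-157 - 3) + 0)² = (-160 + 0)² = (-160)² = 25600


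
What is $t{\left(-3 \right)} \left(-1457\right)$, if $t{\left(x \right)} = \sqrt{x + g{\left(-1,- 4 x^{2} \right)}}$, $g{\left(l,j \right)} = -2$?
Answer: $- 1457 i \sqrt{5} \approx - 3257.9 i$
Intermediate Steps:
$t{\left(x \right)} = \sqrt{-2 + x}$ ($t{\left(x \right)} = \sqrt{x - 2} = \sqrt{-2 + x}$)
$t{\left(-3 \right)} \left(-1457\right) = \sqrt{-2 - 3} \left(-1457\right) = \sqrt{-5} \left(-1457\right) = i \sqrt{5} \left(-1457\right) = - 1457 i \sqrt{5}$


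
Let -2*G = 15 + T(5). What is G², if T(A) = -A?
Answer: 25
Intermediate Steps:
G = -5 (G = -(15 - 1*5)/2 = -(15 - 5)/2 = -½*10 = -5)
G² = (-5)² = 25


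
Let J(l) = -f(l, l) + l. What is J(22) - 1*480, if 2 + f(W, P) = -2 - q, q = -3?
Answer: -457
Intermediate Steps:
f(W, P) = -1 (f(W, P) = -2 + (-2 - 1*(-3)) = -2 + (-2 + 3) = -2 + 1 = -1)
J(l) = 1 + l (J(l) = -1*(-1) + l = 1 + l)
J(22) - 1*480 = (1 + 22) - 1*480 = 23 - 480 = -457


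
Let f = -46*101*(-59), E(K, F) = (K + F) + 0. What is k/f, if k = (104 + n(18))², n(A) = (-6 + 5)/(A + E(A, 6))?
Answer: 19070689/483537096 ≈ 0.039440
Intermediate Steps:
E(K, F) = F + K (E(K, F) = (F + K) + 0 = F + K)
f = 274114 (f = -4646*(-59) = 274114)
n(A) = -1/(6 + 2*A) (n(A) = (-6 + 5)/(A + (6 + A)) = -1/(6 + 2*A))
k = 19070689/1764 (k = (104 - 1/(6 + 2*18))² = (104 - 1/(6 + 36))² = (104 - 1/42)² = (4367/42)² = 19070689/1764 ≈ 10811.)
k/f = (19070689/1764)/274114 = (19070689/1764)*(1/274114) = 19070689/483537096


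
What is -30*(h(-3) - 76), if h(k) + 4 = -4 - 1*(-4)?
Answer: 2400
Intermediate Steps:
h(k) = -4 (h(k) = -4 + (-4 - 1*(-4)) = -4 + (-4 + 4) = -4 + 0 = -4)
-30*(h(-3) - 76) = -30*(-4 - 76) = -30*(-80) = 2400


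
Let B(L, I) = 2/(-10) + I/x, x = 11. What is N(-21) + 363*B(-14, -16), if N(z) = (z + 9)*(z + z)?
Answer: -483/5 ≈ -96.600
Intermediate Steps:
B(L, I) = -1/5 + I/11 (B(L, I) = 2/(-10) + I/11 = 2*(-1/10) + I*(1/11) = -1/5 + I/11)
N(z) = 2*z*(9 + z) (N(z) = (9 + z)*(2*z) = 2*z*(9 + z))
N(-21) + 363*B(-14, -16) = 2*(-21)*(9 - 21) + 363*(-1/5 + (1/11)*(-16)) = 2*(-21)*(-12) + 363*(-1/5 - 16/11) = 504 + 363*(-91/55) = 504 - 3003/5 = -483/5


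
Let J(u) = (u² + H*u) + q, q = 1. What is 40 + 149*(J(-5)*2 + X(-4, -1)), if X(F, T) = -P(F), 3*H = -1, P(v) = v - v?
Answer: 24854/3 ≈ 8284.7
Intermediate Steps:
P(v) = 0
H = -⅓ (H = (⅓)*(-1) = -⅓ ≈ -0.33333)
X(F, T) = 0 (X(F, T) = -1*0 = 0)
J(u) = 1 + u² - u/3 (J(u) = (u² - u/3) + 1 = 1 + u² - u/3)
40 + 149*(J(-5)*2 + X(-4, -1)) = 40 + 149*((1 + (-5)² - ⅓*(-5))*2 + 0) = 40 + 149*((1 + 25 + 5/3)*2 + 0) = 40 + 149*((83/3)*2 + 0) = 40 + 149*(166/3 + 0) = 40 + 149*(166/3) = 40 + 24734/3 = 24854/3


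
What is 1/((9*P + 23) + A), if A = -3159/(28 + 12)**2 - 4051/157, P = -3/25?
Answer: -251200/1471259 ≈ -0.17074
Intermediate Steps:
P = -3/25 (P = -3*1/25 = -3/25 ≈ -0.12000)
A = -6977563/251200 (A = -3159/(40**2) - 4051*1/157 = -3159/1600 - 4051/157 = -6977563/251200 ≈ -27.777)
1/((9*P + 23) + A) = 1/((9*(-3/25) + 23) - 6977563/251200) = 1/((-27/25 + 23) - 6977563/251200) = 1/(548/25 - 6977563/251200) = 1/(-1471259/251200) = -251200/1471259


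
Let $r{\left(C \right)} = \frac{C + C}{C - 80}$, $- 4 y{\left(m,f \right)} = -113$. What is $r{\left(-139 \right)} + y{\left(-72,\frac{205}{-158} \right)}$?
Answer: $\frac{25859}{876} \approx 29.519$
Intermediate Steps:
$y{\left(m,f \right)} = \frac{113}{4}$ ($y{\left(m,f \right)} = \left(- \frac{1}{4}\right) \left(-113\right) = \frac{113}{4}$)
$r{\left(C \right)} = \frac{2 C}{-80 + C}$
$r{\left(-139 \right)} + y{\left(-72,\frac{205}{-158} \right)} = 2 \left(-139\right) \frac{1}{-80 - 139} + \frac{113}{4} = 2 \left(-139\right) \frac{1}{-219} + \frac{113}{4} = 2 \left(-139\right) \left(- \frac{1}{219}\right) + \frac{113}{4} = \frac{278}{219} + \frac{113}{4} = \frac{25859}{876}$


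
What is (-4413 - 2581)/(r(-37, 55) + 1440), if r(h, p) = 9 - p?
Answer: -3497/697 ≈ -5.0172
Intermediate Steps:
(-4413 - 2581)/(r(-37, 55) + 1440) = (-4413 - 2581)/((9 - 1*55) + 1440) = -6994/((9 - 55) + 1440) = -6994/(-46 + 1440) = -6994/1394 = -6994*1/1394 = -3497/697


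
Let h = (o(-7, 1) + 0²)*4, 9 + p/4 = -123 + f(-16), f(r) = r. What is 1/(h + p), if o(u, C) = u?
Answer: -1/620 ≈ -0.0016129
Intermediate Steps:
p = -592 (p = -36 + 4*(-123 - 16) = -36 + 4*(-139) = -36 - 556 = -592)
h = -28 (h = (-7 + 0²)*4 = (-7 + 0)*4 = -7*4 = -28)
1/(h + p) = 1/(-28 - 592) = 1/(-620) = -1/620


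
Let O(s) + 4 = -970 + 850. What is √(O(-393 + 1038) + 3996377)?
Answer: √3996253 ≈ 1999.1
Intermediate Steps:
O(s) = -124 (O(s) = -4 + (-970 + 850) = -4 - 120 = -124)
√(O(-393 + 1038) + 3996377) = √(-124 + 3996377) = √3996253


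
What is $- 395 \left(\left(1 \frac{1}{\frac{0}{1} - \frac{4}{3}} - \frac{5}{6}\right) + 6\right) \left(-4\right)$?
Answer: $\frac{20935}{3} \approx 6978.3$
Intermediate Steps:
$- 395 \left(\left(1 \frac{1}{\frac{0}{1} - \frac{4}{3}} - \frac{5}{6}\right) + 6\right) \left(-4\right) = - 395 \left(\left(1 \frac{1}{0 \cdot 1 - \frac{4}{3}} - \frac{5}{6}\right) + 6\right) \left(-4\right) = - 395 \left(\left(1 \frac{1}{0 - \frac{4}{3}} - \frac{5}{6}\right) + 6\right) \left(-4\right) = - 395 \left(\left(1 \frac{1}{- \frac{4}{3}} - \frac{5}{6}\right) + 6\right) \left(-4\right) = - 395 \left(\left(1 \left(- \frac{3}{4}\right) - \frac{5}{6}\right) + 6\right) \left(-4\right) = - 395 \left(\left(- \frac{3}{4} - \frac{5}{6}\right) + 6\right) \left(-4\right) = - 395 \left(- \frac{19}{12} + 6\right) \left(-4\right) = - 395 \cdot \frac{53}{12} \left(-4\right) = \left(-395\right) \left(- \frac{53}{3}\right) = \frac{20935}{3}$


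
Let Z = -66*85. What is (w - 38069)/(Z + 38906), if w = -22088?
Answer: -60157/33296 ≈ -1.8067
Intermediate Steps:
Z = -5610
(w - 38069)/(Z + 38906) = (-22088 - 38069)/(-5610 + 38906) = -60157/33296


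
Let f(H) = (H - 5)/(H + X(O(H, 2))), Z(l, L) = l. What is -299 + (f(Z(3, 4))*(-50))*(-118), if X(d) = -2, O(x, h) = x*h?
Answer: -12099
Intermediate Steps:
O(x, h) = h*x
f(H) = (-5 + H)/(-2 + H) (f(H) = (H - 5)/(H - 2) = (-5 + H)/(-2 + H))
-299 + (f(Z(3, 4))*(-50))*(-118) = -299 + (((-5 + 3)/(-2 + 3))*(-50))*(-118) = -299 + ((-2/1)*(-50))*(-118) = -299 + ((1*(-2))*(-50))*(-118) = -299 - 2*(-50)*(-118) = -299 + 100*(-118) = -299 - 11800 = -12099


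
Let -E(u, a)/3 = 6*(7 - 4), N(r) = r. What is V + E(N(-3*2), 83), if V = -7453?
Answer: -7507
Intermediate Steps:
E(u, a) = -54 (E(u, a) = -18*(7 - 4) = -18*3 = -3*18 = -54)
V + E(N(-3*2), 83) = -7453 - 54 = -7507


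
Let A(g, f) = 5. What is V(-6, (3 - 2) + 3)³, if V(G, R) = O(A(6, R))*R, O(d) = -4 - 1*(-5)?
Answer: 64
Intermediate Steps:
O(d) = 1 (O(d) = -4 + 5 = 1)
V(G, R) = R (V(G, R) = 1*R = R)
V(-6, (3 - 2) + 3)³ = ((3 - 2) + 3)³ = (1 + 3)³ = 4³ = 64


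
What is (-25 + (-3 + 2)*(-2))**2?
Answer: 529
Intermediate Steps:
(-25 + (-3 + 2)*(-2))**2 = (-25 - 1*(-2))**2 = (-25 + 2)**2 = (-23)**2 = 529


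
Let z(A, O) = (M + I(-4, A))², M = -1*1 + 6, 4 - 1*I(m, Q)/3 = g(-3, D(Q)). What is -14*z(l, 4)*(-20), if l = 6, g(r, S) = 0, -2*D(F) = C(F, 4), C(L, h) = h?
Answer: 80920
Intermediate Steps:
D(F) = -2 (D(F) = -½*4 = -2)
I(m, Q) = 12 (I(m, Q) = 12 - 3*0 = 12 + 0 = 12)
M = 5 (M = -1 + 6 = 5)
z(A, O) = 289 (z(A, O) = (5 + 12)² = 17² = 289)
-14*z(l, 4)*(-20) = -14*289*(-20) = -4046*(-20) = 80920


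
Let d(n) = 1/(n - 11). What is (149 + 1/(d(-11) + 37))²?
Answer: 14679503281/660969 ≈ 22209.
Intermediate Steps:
d(n) = 1/(-11 + n)
(149 + 1/(d(-11) + 37))² = (149 + 1/(1/(-11 - 11) + 37))² = (149 + 1/(1/(-22) + 37))² = (149 + 1/(-1/22 + 37))² = (149 + 1/(813/22))² = (149 + 22/813)² = (121159/813)² = 14679503281/660969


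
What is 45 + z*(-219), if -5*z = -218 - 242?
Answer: -20103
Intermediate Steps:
z = 92 (z = -(-218 - 242)/5 = -1/5*(-460) = 92)
45 + z*(-219) = 45 + 92*(-219) = 45 - 20148 = -20103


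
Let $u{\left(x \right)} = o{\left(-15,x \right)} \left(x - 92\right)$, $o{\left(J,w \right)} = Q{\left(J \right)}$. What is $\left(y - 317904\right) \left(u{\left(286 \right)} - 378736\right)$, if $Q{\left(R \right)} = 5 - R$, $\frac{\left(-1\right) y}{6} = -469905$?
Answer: $-937712030256$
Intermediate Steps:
$y = 2819430$ ($y = \left(-6\right) \left(-469905\right) = 2819430$)
$o{\left(J,w \right)} = 5 - J$
$u{\left(x \right)} = -1840 + 20 x$ ($u{\left(x \right)} = \left(5 - -15\right) \left(x - 92\right) = \left(5 + 15\right) \left(-92 + x\right) = 20 \left(-92 + x\right) = -1840 + 20 x$)
$\left(y - 317904\right) \left(u{\left(286 \right)} - 378736\right) = \left(2819430 - 317904\right) \left(\left(-1840 + 20 \cdot 286\right) - 378736\right) = 2501526 \left(\left(-1840 + 5720\right) - 378736\right) = 2501526 \left(3880 - 378736\right) = 2501526 \left(-374856\right) = -937712030256$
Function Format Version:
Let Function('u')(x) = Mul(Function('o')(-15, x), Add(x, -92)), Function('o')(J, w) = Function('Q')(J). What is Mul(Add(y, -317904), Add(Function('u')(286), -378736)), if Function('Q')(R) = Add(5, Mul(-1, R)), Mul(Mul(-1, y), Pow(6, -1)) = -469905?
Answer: -937712030256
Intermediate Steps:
y = 2819430 (y = Mul(-6, -469905) = 2819430)
Function('o')(J, w) = Add(5, Mul(-1, J))
Function('u')(x) = Add(-1840, Mul(20, x)) (Function('u')(x) = Mul(Add(5, Mul(-1, -15)), Add(x, -92)) = Mul(Add(5, 15), Add(-92, x)) = Mul(20, Add(-92, x)) = Add(-1840, Mul(20, x)))
Mul(Add(y, -317904), Add(Function('u')(286), -378736)) = Mul(Add(2819430, -317904), Add(Add(-1840, Mul(20, 286)), -378736)) = Mul(2501526, Add(Add(-1840, 5720), -378736)) = Mul(2501526, Add(3880, -378736)) = Mul(2501526, -374856) = -937712030256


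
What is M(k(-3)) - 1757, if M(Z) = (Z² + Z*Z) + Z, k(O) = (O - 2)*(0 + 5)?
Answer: -532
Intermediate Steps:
k(O) = -10 + 5*O (k(O) = (-2 + O)*5 = -10 + 5*O)
M(Z) = Z + 2*Z² (M(Z) = (Z² + Z²) + Z = 2*Z² + Z = Z + 2*Z²)
M(k(-3)) - 1757 = (-10 + 5*(-3))*(1 + 2*(-10 + 5*(-3))) - 1757 = (-10 - 15)*(1 + 2*(-10 - 15)) - 1757 = -25*(1 + 2*(-25)) - 1757 = -25*(1 - 50) - 1757 = -25*(-49) - 1757 = 1225 - 1757 = -532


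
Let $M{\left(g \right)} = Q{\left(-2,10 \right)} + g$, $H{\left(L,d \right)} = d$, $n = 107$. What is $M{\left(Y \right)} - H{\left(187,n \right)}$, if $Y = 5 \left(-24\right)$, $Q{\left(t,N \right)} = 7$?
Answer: $-220$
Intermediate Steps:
$Y = -120$
$M{\left(g \right)} = 7 + g$
$M{\left(Y \right)} - H{\left(187,n \right)} = \left(7 - 120\right) - 107 = -113 - 107 = -220$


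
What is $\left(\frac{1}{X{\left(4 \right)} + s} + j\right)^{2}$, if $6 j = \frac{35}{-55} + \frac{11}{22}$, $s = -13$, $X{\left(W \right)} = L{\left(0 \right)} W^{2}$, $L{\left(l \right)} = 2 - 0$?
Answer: $\frac{625}{698896} \approx 0.00089427$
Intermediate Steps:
$L{\left(l \right)} = 2$ ($L{\left(l \right)} = 2 + 0 = 2$)
$X{\left(W \right)} = 2 W^{2}$
$j = - \frac{1}{44}$ ($j = \frac{\frac{35}{-55} + \frac{11}{22}}{6} = \frac{35 \left(- \frac{1}{55}\right) + 11 \cdot \frac{1}{22}}{6} = \frac{- \frac{7}{11} + \frac{1}{2}}{6} = \frac{1}{6} \left(- \frac{3}{22}\right) = - \frac{1}{44} \approx -0.022727$)
$\left(\frac{1}{X{\left(4 \right)} + s} + j\right)^{2} = \left(\frac{1}{2 \cdot 4^{2} - 13} - \frac{1}{44}\right)^{2} = \left(\frac{1}{2 \cdot 16 - 13} - \frac{1}{44}\right)^{2} = \left(\frac{1}{32 - 13} - \frac{1}{44}\right)^{2} = \left(\frac{1}{19} - \frac{1}{44}\right)^{2} = \left(\frac{25}{836}\right)^{2} = \frac{625}{698896}$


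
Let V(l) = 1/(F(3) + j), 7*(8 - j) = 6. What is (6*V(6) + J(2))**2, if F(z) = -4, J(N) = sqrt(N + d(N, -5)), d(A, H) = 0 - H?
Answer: 1288/121 + 42*sqrt(7)/11 ≈ 20.747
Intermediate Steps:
d(A, H) = -H
J(N) = sqrt(5 + N) (J(N) = sqrt(N - 1*(-5)) = sqrt(N + 5) = sqrt(5 + N))
j = 50/7 (j = 8 - 1/7*6 = 8 - 6/7 = 50/7 ≈ 7.1429)
V(l) = 7/22 (V(l) = 1/(-4 + 50/7) = 1/(22/7) = 7/22)
(6*V(6) + J(2))**2 = (6*(7/22) + sqrt(5 + 2))**2 = (21/11 + sqrt(7))**2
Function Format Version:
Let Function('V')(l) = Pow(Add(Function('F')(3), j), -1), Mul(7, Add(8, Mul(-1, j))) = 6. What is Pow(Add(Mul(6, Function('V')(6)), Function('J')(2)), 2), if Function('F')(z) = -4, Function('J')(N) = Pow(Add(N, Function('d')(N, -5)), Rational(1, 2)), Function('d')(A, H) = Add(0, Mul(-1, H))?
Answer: Add(Rational(1288, 121), Mul(Rational(42, 11), Pow(7, Rational(1, 2)))) ≈ 20.747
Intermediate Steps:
Function('d')(A, H) = Mul(-1, H)
Function('J')(N) = Pow(Add(5, N), Rational(1, 2)) (Function('J')(N) = Pow(Add(N, Mul(-1, -5)), Rational(1, 2)) = Pow(Add(N, 5), Rational(1, 2)) = Pow(Add(5, N), Rational(1, 2)))
j = Rational(50, 7) (j = Add(8, Mul(Rational(-1, 7), 6)) = Add(8, Rational(-6, 7)) = Rational(50, 7) ≈ 7.1429)
Function('V')(l) = Rational(7, 22) (Function('V')(l) = Pow(Add(-4, Rational(50, 7)), -1) = Pow(Rational(22, 7), -1) = Rational(7, 22))
Pow(Add(Mul(6, Function('V')(6)), Function('J')(2)), 2) = Pow(Add(Mul(6, Rational(7, 22)), Pow(Add(5, 2), Rational(1, 2))), 2) = Pow(Add(Rational(21, 11), Pow(7, Rational(1, 2))), 2)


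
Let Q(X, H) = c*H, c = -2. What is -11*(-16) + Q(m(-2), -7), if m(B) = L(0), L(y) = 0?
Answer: 190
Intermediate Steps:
m(B) = 0
Q(X, H) = -2*H
-11*(-16) + Q(m(-2), -7) = -11*(-16) - 2*(-7) = 176 + 14 = 190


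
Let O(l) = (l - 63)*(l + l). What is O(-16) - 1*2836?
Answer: -308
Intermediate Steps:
O(l) = 2*l*(-63 + l) (O(l) = (-63 + l)*(2*l) = 2*l*(-63 + l))
O(-16) - 1*2836 = 2*(-16)*(-63 - 16) - 1*2836 = 2*(-16)*(-79) - 2836 = 2528 - 2836 = -308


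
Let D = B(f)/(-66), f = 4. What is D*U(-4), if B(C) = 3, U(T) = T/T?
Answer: -1/22 ≈ -0.045455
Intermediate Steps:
U(T) = 1
D = -1/22 (D = 3/(-66) = 3*(-1/66) = -1/22 ≈ -0.045455)
D*U(-4) = -1/22*1 = -1/22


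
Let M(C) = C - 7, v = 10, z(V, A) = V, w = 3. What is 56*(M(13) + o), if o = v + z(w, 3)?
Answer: 1064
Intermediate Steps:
M(C) = -7 + C
o = 13 (o = 10 + 3 = 13)
56*(M(13) + o) = 56*((-7 + 13) + 13) = 56*(6 + 13) = 56*19 = 1064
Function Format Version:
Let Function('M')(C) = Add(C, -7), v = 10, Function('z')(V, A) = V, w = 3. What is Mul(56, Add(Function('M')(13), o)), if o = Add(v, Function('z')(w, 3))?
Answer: 1064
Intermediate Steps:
Function('M')(C) = Add(-7, C)
o = 13 (o = Add(10, 3) = 13)
Mul(56, Add(Function('M')(13), o)) = Mul(56, Add(Add(-7, 13), 13)) = Mul(56, Add(6, 13)) = Mul(56, 19) = 1064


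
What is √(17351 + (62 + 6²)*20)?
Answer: √19311 ≈ 138.96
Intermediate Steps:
√(17351 + (62 + 6²)*20) = √(17351 + (62 + 36)*20) = √(17351 + 98*20) = √(17351 + 1960) = √19311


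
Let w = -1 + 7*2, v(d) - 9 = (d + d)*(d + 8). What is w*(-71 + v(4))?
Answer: 442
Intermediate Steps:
v(d) = 9 + 2*d*(8 + d) (v(d) = 9 + (d + d)*(d + 8) = 9 + (2*d)*(8 + d) = 9 + 2*d*(8 + d))
w = 13 (w = -1 + 14 = 13)
w*(-71 + v(4)) = 13*(-71 + (9 + 2*4² + 16*4)) = 13*(-71 + (9 + 2*16 + 64)) = 13*(-71 + (9 + 32 + 64)) = 13*(-71 + 105) = 13*34 = 442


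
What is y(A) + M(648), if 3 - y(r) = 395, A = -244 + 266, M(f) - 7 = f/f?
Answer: -384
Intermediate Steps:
M(f) = 8 (M(f) = 7 + f/f = 7 + 1 = 8)
A = 22
y(r) = -392 (y(r) = 3 - 1*395 = 3 - 395 = -392)
y(A) + M(648) = -392 + 8 = -384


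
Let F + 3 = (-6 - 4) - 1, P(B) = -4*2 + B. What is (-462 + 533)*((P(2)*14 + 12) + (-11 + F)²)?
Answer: 39263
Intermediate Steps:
P(B) = -8 + B
F = -14 (F = -3 + ((-6 - 4) - 1) = -3 + (-10 - 1) = -3 - 11 = -14)
(-462 + 533)*((P(2)*14 + 12) + (-11 + F)²) = (-462 + 533)*(((-8 + 2)*14 + 12) + (-11 - 14)²) = 71*((-6*14 + 12) + (-25)²) = 71*((-84 + 12) + 625) = 71*(-72 + 625) = 71*553 = 39263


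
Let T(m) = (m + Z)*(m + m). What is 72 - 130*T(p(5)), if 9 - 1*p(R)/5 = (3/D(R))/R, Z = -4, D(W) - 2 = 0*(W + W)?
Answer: -446673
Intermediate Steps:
D(W) = 2 (D(W) = 2 + 0*(W + W) = 2 + 0*(2*W) = 2 + 0 = 2)
p(R) = 45 - 15/(2*R) (p(R) = 45 - 5*3/2/R = 45 - 5*3*(1/2)/R = 45 - 15/(2*R))
T(m) = 2*m*(-4 + m) (T(m) = (m - 4)*(m + m) = (-4 + m)*(2*m) = 2*m*(-4 + m))
72 - 130*T(p(5)) = 72 - 260*(45 - 15/2/5)*(-4 + (45 - 15/2/5)) = 72 - 260*(45 - 15/2*1/5)*(-4 + (45 - 15/2*1/5)) = 72 - 260*(45 - 3/2)*(-4 + (45 - 3/2)) = 72 - 260*87*(-4 + 87/2)/2 = 72 - 260*87*79/(2*2) = 72 - 130*6873/2 = 72 - 446745 = -446673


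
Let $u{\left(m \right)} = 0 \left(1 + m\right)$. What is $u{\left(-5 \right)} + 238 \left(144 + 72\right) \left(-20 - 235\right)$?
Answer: $-13109040$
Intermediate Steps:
$u{\left(m \right)} = 0$
$u{\left(-5 \right)} + 238 \left(144 + 72\right) \left(-20 - 235\right) = 0 + 238 \left(144 + 72\right) \left(-20 - 235\right) = 0 + 238 \cdot 216 \left(-255\right) = 0 + 238 \left(-55080\right) = 0 - 13109040 = -13109040$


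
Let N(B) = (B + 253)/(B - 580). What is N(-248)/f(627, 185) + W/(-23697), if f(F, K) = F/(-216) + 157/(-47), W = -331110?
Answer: 17878271100/1279429993 ≈ 13.974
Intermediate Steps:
f(F, K) = -157/47 - F/216 (f(F, K) = F*(-1/216) + 157*(-1/47) = -F/216 - 157/47 = -157/47 - F/216)
N(B) = (253 + B)/(-580 + B)
N(-248)/f(627, 185) + W/(-23697) = ((253 - 248)/(-580 - 248))/(-157/47 - 1/216*627) - 331110/(-23697) = (5/(-828))/(-157/47 - 209/72) - 331110*(-1/23697) = (-1/828*5)/(-21127/3384) + 36790/2633 = -5/828*(-3384/21127) + 36790/2633 = 470/485921 + 36790/2633 = 17878271100/1279429993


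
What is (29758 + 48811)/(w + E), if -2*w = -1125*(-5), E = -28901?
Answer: -157138/63427 ≈ -2.4775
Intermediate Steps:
w = -5625/2 (w = -(-1125)*(-5)/2 = -1/2*5625 = -5625/2 ≈ -2812.5)
(29758 + 48811)/(w + E) = (29758 + 48811)/(-5625/2 - 28901) = 78569/(-63427/2) = 78569*(-2/63427) = -157138/63427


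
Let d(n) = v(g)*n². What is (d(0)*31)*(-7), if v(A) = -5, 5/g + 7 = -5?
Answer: 0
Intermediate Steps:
g = -5/12 (g = 5/(-7 - 5) = 5/(-12) = 5*(-1/12) = -5/12 ≈ -0.41667)
d(n) = -5*n²
(d(0)*31)*(-7) = (-5*0²*31)*(-7) = (-5*0*31)*(-7) = (0*31)*(-7) = 0*(-7) = 0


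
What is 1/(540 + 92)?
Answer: 1/632 ≈ 0.0015823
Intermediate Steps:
1/(540 + 92) = 1/632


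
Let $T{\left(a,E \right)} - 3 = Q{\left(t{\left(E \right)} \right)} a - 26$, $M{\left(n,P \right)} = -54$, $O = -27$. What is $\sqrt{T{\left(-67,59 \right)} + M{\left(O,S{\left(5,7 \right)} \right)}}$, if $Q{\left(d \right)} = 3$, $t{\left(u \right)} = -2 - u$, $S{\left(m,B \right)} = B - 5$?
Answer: $i \sqrt{278} \approx 16.673 i$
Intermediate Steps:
$S{\left(m,B \right)} = -5 + B$ ($S{\left(m,B \right)} = B - 5 = -5 + B$)
$T{\left(a,E \right)} = -23 + 3 a$ ($T{\left(a,E \right)} = 3 + \left(3 a - 26\right) = 3 + \left(-26 + 3 a\right) = -23 + 3 a$)
$\sqrt{T{\left(-67,59 \right)} + M{\left(O,S{\left(5,7 \right)} \right)}} = \sqrt{\left(-23 + 3 \left(-67\right)\right) - 54} = \sqrt{\left(-23 - 201\right) - 54} = \sqrt{-224 - 54} = \sqrt{-278} = i \sqrt{278}$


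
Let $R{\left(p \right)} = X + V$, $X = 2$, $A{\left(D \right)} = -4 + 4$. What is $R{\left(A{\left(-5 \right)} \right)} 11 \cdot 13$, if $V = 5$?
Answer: $1001$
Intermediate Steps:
$A{\left(D \right)} = 0$
$R{\left(p \right)} = 7$ ($R{\left(p \right)} = 2 + 5 = 7$)
$R{\left(A{\left(-5 \right)} \right)} 11 \cdot 13 = 7 \cdot 11 \cdot 13 = 77 \cdot 13 = 1001$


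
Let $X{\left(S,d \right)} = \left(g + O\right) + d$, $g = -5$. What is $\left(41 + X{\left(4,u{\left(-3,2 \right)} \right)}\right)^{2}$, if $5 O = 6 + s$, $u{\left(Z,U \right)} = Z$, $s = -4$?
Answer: $\frac{27889}{25} \approx 1115.6$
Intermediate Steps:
$O = \frac{2}{5}$ ($O = \frac{6 - 4}{5} = \frac{1}{5} \cdot 2 = \frac{2}{5} \approx 0.4$)
$X{\left(S,d \right)} = - \frac{23}{5} + d$ ($X{\left(S,d \right)} = \left(-5 + \frac{2}{5}\right) + d = - \frac{23}{5} + d$)
$\left(41 + X{\left(4,u{\left(-3,2 \right)} \right)}\right)^{2} = \left(41 - \frac{38}{5}\right)^{2} = \left(\frac{167}{5}\right)^{2} = \frac{27889}{25}$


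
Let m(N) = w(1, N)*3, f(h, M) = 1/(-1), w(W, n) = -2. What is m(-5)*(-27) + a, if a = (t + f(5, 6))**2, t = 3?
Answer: 166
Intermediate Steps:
f(h, M) = -1
a = 4 (a = (3 - 1)**2 = 2**2 = 4)
m(N) = -6 (m(N) = -2*3 = -6)
m(-5)*(-27) + a = -6*(-27) + 4 = 162 + 4 = 166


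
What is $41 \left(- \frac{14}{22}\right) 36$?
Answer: $- \frac{10332}{11} \approx -939.27$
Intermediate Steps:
$41 \left(- \frac{14}{22}\right) 36 = 41 \left(\left(-14\right) \frac{1}{22}\right) 36 = 41 \left(- \frac{7}{11}\right) 36 = \left(- \frac{287}{11}\right) 36 = - \frac{10332}{11}$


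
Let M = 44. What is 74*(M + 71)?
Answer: 8510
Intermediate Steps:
74*(M + 71) = 74*(44 + 71) = 74*115 = 8510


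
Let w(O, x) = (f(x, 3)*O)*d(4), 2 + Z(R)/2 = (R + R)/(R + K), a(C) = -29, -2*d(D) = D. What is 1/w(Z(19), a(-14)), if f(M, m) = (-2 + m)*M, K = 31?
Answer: -25/3596 ≈ -0.0069522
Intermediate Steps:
d(D) = -D/2
Z(R) = -4 + 4*R/(31 + R) (Z(R) = -4 + 2*((R + R)/(R + 31)) = -4 + 2*((2*R)/(31 + R)) = -4 + 2*(2*R/(31 + R)) = -4 + 4*R/(31 + R))
f(M, m) = M*(-2 + m)
w(O, x) = -2*O*x (w(O, x) = ((x*(-2 + 3))*O)*(-½*4) = ((x*1)*O)*(-2) = (x*O)*(-2) = (O*x)*(-2) = -2*O*x)
1/w(Z(19), a(-14)) = 1/(-2*(-124/(31 + 19))*(-29)) = 1/(-2*(-124/50)*(-29)) = 1/(-2*(-124*1/50)*(-29)) = 1/(-2*(-62/25)*(-29)) = 1/(-3596/25) = -25/3596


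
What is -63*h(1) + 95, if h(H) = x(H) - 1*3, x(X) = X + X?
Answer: 158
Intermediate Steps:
x(X) = 2*X
h(H) = -3 + 2*H (h(H) = 2*H - 1*3 = 2*H - 3 = -3 + 2*H)
-63*h(1) + 95 = -63*(-3 + 2*1) + 95 = -63*(-3 + 2) + 95 = -63*(-1) + 95 = 63 + 95 = 158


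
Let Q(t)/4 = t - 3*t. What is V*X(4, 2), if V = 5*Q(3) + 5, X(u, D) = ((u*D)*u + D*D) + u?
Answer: -4600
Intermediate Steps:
X(u, D) = u + D² + D*u² (X(u, D) = ((D*u)*u + D²) + u = (D*u² + D²) + u = (D² + D*u²) + u = u + D² + D*u²)
Q(t) = -8*t (Q(t) = 4*(t - 3*t) = 4*(-2*t) = -8*t)
V = -115 (V = 5*(-8*3) + 5 = 5*(-24) + 5 = -120 + 5 = -115)
V*X(4, 2) = -115*(4 + 2² + 2*4²) = -115*(4 + 4 + 2*16) = -115*(4 + 4 + 32) = -115*40 = -4600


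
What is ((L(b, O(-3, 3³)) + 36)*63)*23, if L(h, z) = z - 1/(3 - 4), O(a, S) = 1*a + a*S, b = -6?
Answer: -68103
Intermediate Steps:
O(a, S) = a + S*a
L(h, z) = 1 + z (L(h, z) = z - 1/(-1) = z - 1*(-1) = z + 1 = 1 + z)
((L(b, O(-3, 3³)) + 36)*63)*23 = (((1 - 3*(1 + 3³)) + 36)*63)*23 = (((1 - 3*(1 + 27)) + 36)*63)*23 = (((1 - 3*28) + 36)*63)*23 = (((1 - 84) + 36)*63)*23 = ((-83 + 36)*63)*23 = -47*63*23 = -2961*23 = -68103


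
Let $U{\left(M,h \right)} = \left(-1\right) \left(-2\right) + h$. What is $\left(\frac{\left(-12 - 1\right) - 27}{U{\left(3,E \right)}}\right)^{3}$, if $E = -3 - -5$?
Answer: $-1000$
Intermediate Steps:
$E = 2$ ($E = -3 + 5 = 2$)
$U{\left(M,h \right)} = 2 + h$
$\left(\frac{\left(-12 - 1\right) - 27}{U{\left(3,E \right)}}\right)^{3} = \left(\frac{\left(-12 - 1\right) - 27}{2 + 2}\right)^{3} = \left(\frac{-13 - 27}{4}\right)^{3} = \left(\left(-40\right) \frac{1}{4}\right)^{3} = \left(-10\right)^{3} = -1000$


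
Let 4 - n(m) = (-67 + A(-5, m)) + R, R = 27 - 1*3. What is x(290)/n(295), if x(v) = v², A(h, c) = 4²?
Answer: 84100/31 ≈ 2712.9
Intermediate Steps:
R = 24 (R = 27 - 3 = 24)
A(h, c) = 16
n(m) = 31 (n(m) = 4 - ((-67 + 16) + 24) = 4 - (-51 + 24) = 4 - 1*(-27) = 4 + 27 = 31)
x(290)/n(295) = 290²/31 = 84100*(1/31) = 84100/31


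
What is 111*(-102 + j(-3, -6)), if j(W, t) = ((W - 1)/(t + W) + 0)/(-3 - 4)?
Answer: -237910/21 ≈ -11329.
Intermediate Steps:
j(W, t) = -(-1 + W)/(7*(W + t)) (j(W, t) = ((-1 + W)/(W + t) + 0)/(-7) = ((-1 + W)/(W + t) + 0)*(-⅐) = ((-1 + W)/(W + t))*(-⅐) = -(-1 + W)/(7*(W + t)))
111*(-102 + j(-3, -6)) = 111*(-102 + (1 - 1*(-3))/(7*(-3 - 6))) = 111*(-102 + (⅐)*(1 + 3)/(-9)) = 111*(-102 + (⅐)*(-⅑)*4) = 111*(-102 - 4/63) = 111*(-6430/63) = -237910/21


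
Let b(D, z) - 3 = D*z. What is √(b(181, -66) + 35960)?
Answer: √24017 ≈ 154.97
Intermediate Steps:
b(D, z) = 3 + D*z
√(b(181, -66) + 35960) = √((3 + 181*(-66)) + 35960) = √((3 - 11946) + 35960) = √(-11943 + 35960) = √24017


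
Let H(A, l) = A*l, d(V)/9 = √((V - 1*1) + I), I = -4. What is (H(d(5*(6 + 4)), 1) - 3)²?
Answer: 3654 - 162*√5 ≈ 3291.8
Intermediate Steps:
d(V) = 9*√(-5 + V) (d(V) = 9*√((V - 1*1) - 4) = 9*√((V - 1) - 4) = 9*√((-1 + V) - 4) = 9*√(-5 + V))
(H(d(5*(6 + 4)), 1) - 3)² = ((9*√(-5 + 5*(6 + 4)))*1 - 3)² = ((9*√(-5 + 5*10))*1 - 3)² = ((9*√(-5 + 50))*1 - 3)² = ((9*√45)*1 - 3)² = ((9*(3*√5))*1 - 3)² = ((27*√5)*1 - 3)² = (27*√5 - 3)² = (-3 + 27*√5)²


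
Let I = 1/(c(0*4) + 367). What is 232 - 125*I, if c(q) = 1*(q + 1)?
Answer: 85251/368 ≈ 231.66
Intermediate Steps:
c(q) = 1 + q (c(q) = 1*(1 + q) = 1 + q)
I = 1/368 (I = 1/((1 + 0*4) + 367) = 1/((1 + 0) + 367) = 1/(1 + 367) = 1/368 ≈ 0.0027174)
232 - 125*I = 232 - 125*1/368 = 232 - 125/368 = 85251/368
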